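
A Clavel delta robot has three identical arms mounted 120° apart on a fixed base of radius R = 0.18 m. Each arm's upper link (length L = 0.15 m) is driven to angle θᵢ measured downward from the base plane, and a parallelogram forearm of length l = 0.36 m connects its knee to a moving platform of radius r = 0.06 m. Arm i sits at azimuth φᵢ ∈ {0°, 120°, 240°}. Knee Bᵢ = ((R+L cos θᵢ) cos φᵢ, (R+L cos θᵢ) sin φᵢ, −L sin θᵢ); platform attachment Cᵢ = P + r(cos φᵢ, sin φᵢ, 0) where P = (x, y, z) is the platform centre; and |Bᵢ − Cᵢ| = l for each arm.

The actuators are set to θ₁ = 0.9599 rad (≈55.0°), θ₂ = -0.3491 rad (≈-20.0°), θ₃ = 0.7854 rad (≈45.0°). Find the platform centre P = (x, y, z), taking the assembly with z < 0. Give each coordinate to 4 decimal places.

(-0.0926, 0.1138, -0.2887)

arm 1 at φ=0.0°: (R−r)+L cos θ1 = 0.2060;  centre 1 = (0.2060, 0.0000, -0.1229)
centre 2 = (0.2610·cos120.0°, 0.2610·sin120.0°, 0.0513) = (-0.1305, 0.2260, 0.0513)
φ3=240.0°: virtual centre (-0.1130, -0.1958, -0.1061), radius l
|centre ₂|²−|centre ₁|² = 0.0132;  |centre ₃|²−|centre ₁|² = 0.0048
plane₁₂: -0.6730x+0.4520y+0.3484z = 0.0132
det = 0.5520;  x = -0.0133+0.2746z,  y = 0.0094+-0.3618z
sphere 1 gives Az²+Bz+C=0 with A=1.2063, B=0.1185, C=-0.0663;  B²−4AC=0.3340;  roots -0.2887, 0.1904;  negative root z = -0.2887
x = -0.0926, y = 0.1138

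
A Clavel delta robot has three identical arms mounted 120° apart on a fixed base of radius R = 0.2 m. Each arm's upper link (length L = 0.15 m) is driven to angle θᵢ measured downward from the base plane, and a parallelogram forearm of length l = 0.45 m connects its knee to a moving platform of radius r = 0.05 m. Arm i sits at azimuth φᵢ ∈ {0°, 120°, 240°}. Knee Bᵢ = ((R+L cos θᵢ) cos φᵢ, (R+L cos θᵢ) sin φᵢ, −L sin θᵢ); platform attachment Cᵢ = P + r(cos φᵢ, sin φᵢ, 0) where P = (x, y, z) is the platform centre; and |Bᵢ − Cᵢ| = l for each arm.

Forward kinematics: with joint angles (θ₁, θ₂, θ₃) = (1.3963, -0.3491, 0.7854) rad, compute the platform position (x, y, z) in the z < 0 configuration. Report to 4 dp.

(-0.1866, 0.1304, -0.3800)

φ1=0.0°: virtual centre (0.1760, 0.0000, -0.1477), radius l
S2 = (0.2910·cos120.0°, 0.2910·sin120.0°, 0.0513) = (-0.1455, 0.2520, 0.0513)
φ3=240.0°: virtual centre (-0.1280, -0.2218, -0.1061), radius l
eliminate P² terms by subtracting sphere 1 from 2 and 3
linear system: -0.6430x+0.5039y = 0.0345−0.3981z; -0.6081x+-0.4435y = 0.0240−0.0833z
Cramer: x(z) = -0.0463+0.3693z;  y(z) = 0.0093-0.3186z
quadratic in z: (1.2379)z²+(0.1253)z+(-0.1312)=0, √Δ=0.8156 → z ∈ {-0.3800, 0.2788}; z = -0.3800 (taking z<0)
x = -0.1866, y = 0.1304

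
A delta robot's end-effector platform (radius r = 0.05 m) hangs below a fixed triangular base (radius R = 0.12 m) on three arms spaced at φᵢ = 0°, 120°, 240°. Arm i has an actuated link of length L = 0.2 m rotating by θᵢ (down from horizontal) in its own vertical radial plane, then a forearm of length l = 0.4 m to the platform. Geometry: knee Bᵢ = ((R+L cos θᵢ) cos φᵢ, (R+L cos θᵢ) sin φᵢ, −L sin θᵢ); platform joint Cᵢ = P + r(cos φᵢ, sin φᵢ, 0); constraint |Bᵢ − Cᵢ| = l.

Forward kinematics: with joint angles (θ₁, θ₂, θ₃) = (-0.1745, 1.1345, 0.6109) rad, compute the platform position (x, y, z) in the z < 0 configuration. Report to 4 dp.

φ1=0.0°: virtual centre (0.2670, 0.0000, 0.0347), radius l
arm 2 at φ=120.0°: (R−r)+L cos θ2 = 0.1545;  S2 = (-0.0773, 0.1338, -0.1813)
φ3=240.0°: virtual centre (-0.1169, -0.2025, -0.1147), radius l
subtract pairs → two planes through P
[-0.6884 0.2676 -0.4320]·P = -0.0157;  [-0.7678 -0.4050 -0.2989]·P = -0.0046
Cramer: x(z) = 0.0157-0.5264z;  y(z) = -0.0184+0.2599z
into |P−S₁|² = l²: 1.3447z² + 0.1855z + -0.0953 = 0;  Δ = 0.5472;  z = -0.3440 or 0.2061 → z<0 root = -0.3440
x = 0.1968, y = -0.1078

(0.1968, -0.1078, -0.3440)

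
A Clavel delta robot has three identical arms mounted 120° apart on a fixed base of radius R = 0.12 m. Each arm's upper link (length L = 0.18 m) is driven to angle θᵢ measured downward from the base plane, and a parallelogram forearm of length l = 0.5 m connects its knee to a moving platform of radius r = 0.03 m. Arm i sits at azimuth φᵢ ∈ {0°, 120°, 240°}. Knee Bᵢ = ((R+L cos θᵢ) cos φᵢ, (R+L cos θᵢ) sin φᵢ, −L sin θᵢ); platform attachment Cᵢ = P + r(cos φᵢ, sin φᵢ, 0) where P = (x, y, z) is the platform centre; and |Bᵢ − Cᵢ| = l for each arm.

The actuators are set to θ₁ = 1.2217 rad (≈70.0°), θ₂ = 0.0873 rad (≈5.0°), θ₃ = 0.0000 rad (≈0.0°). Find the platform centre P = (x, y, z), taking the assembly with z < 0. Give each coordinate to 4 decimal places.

(-0.2771, -0.0142, -0.4261)

centre 1 = (0.1516·cos0.0°, 0.1516·sin0.0°, -0.1691) = (0.1516, 0.0000, -0.1691)
φ2=120.0°: virtual centre (-0.1347, 0.2332, -0.0157), radius l
arm 3 at φ=240.0°: ρ3 = 0.2700;  centre 3 = (-0.1350, -0.2338, 0.0000)
eliminate P² terms by subtracting sphere 1 from 2 and 3
linear system: -0.5725x+0.4665y = 0.0212−0.3069z; -0.5731x+-0.4677y = 0.0213−0.3383z
Cramer: x(z) = -0.0371+0.5632z;  y(z) = -0.0001+0.0332z
into |P−centre ₁|² = l²: 1.3182z² + 0.1258z + -0.1858 = 0;  Δ = 0.9955;  z = -0.4261 or 0.3307 → z<0 root = -0.4261
x = -0.2771, y = -0.0142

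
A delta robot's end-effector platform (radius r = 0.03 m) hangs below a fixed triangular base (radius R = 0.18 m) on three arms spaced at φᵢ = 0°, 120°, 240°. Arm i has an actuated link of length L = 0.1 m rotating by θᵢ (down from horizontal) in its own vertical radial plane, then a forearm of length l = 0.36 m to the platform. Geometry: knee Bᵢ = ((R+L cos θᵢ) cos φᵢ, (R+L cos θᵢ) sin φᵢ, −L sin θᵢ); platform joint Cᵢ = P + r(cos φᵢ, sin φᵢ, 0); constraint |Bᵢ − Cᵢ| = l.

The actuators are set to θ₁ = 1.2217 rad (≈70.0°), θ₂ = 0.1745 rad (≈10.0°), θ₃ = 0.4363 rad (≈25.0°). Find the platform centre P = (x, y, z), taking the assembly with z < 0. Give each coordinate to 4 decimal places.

arm 1 at φ=0.0°: e+L cos θ1 = 0.1842;  O1 = (0.1842, 0.0000, -0.0940)
O2 = (0.2485·cos120.0°, 0.2485·sin120.0°, -0.0174) = (-0.1242, 0.2152, -0.0174)
arm 3 at φ=240.0°: e+L cos θ3 = 0.2406;  O3 = (-0.1203, -0.2084, -0.0423)
eliminate P² terms by subtracting sphere 1 from 2 and 3
linear system: -0.6169x+0.4304y = 0.0193−0.1532z; -0.6090x+-0.4168y = 0.0169−0.1034z
det = 0.5192;  x = -0.0295+0.2087z,  y = 0.0025+-0.0568z
into |P−O₁|² = l²: 1.0468z² + 0.0984z + -0.0751 = 0;  Δ = 0.3241;  z = -0.3189 or 0.2249 → z<0 root = -0.3189
x = -0.0961, y = 0.0206

(-0.0961, 0.0206, -0.3189)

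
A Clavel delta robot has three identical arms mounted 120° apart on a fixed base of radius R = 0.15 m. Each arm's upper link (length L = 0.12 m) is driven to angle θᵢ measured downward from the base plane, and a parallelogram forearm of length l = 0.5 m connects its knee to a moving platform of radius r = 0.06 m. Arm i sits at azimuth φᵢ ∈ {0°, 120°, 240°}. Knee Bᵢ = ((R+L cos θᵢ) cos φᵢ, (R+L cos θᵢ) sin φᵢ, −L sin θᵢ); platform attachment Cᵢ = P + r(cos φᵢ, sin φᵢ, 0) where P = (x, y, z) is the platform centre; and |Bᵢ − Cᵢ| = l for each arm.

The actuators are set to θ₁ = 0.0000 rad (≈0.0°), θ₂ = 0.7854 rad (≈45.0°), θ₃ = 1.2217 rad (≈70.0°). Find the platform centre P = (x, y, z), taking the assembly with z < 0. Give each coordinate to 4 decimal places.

centre 1 = (0.2100·cos0.0°, 0.2100·sin0.0°, 0.0000) = (0.2100, 0.0000, 0.0000)
φ2=120.0°: virtual centre (-0.0874, 0.1514, -0.0849), radius l
centre 3 = (0.1310·cos240.0°, 0.1310·sin240.0°, -0.1128) = (-0.0655, -0.1135, -0.1128)
subtract pairs → two planes through P
linear system: -0.5949x+0.3029y = -0.0063−-0.1697z; -0.5510x+-0.2270y = -0.0142−-0.2255z
Cramer: x(z) = 0.0190-0.3538z;  y(z) = 0.0165-0.1346z
quadratic in z: (1.1433)z²+(0.1307)z+(-0.2133)=0, √Δ=0.9962 → z ∈ {-0.4928, 0.3785}; z = -0.4928 (taking z<0)
x = 0.1934, y = 0.0828

(0.1934, 0.0828, -0.4928)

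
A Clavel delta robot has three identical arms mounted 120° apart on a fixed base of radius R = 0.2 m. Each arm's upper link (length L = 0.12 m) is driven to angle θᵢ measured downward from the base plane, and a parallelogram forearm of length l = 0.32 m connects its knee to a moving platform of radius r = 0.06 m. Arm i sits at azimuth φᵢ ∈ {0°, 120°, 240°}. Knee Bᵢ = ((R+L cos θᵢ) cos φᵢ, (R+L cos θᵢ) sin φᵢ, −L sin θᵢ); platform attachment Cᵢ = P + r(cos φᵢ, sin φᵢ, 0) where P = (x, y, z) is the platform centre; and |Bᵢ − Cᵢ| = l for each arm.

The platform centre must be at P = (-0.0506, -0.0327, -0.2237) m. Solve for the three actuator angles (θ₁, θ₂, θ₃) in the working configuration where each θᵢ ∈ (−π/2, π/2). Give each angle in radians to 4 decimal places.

θ₁ = 0.6977, θ₂ = 0.3492, θ₃ = -0.1746

rotate P by −φ1: (-0.0506, -0.0327, -0.2237)
  A=0.1906, B=-0.2237, C=(l²−L²−A²−y'²−z²)/(2L)=0.0023
  √(A²+B²)=0.2939;  θ1 = -0.8651+1.5628 ≈ 0.6977
φ2=120.0° → target in arm frame (-0.0030, 0.0602)
  A cos θ + B sin θ = C:  0.1430·cos θ + -0.2237·sin θ = 0.0578
  θ2 = atan2(B,A) + arccos(C/0.2655) = 0.3492
rotate P by −φ3: (0.0536, -0.0275, -0.2237)
  A=0.0864, B=-0.2237, C=(l²−L²−A²−y'²−z²)/(2L)=0.1239
  √(A²+B²)=0.2398;  θ3 = -1.2023+1.0277 ≈ -0.1746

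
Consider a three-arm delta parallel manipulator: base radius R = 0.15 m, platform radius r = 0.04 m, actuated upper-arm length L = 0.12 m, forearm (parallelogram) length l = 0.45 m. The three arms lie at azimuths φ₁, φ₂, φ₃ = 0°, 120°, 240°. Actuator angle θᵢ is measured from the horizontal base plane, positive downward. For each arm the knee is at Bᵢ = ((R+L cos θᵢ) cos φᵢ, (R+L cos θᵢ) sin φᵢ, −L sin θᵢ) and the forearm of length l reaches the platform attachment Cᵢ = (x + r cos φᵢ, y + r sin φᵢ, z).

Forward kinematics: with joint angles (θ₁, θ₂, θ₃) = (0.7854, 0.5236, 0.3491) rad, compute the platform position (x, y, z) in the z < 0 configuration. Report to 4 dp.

arm 1 at φ=0.0°: e+L cos θ1 = 0.1949;  O1 = (0.1949, 0.0000, -0.0849)
φ2=120.0°: virtual centre (-0.1070, 0.1853, -0.0600), radius l
arm 3 at φ=240.0°: e+L cos θ3 = 0.2228;  O3 = (-0.1114, -0.1929, -0.0410)
subtract pairs → two planes through P
linear system: -0.6036x+0.3705y = 0.0042−0.0497z; -0.6125x+-0.3858y = 0.0061−0.0876z
Cramer: x(z) = -0.0085+0.1123z;  y(z) = -0.0025+0.0488z
into |P−O₁|² = l²: 1.0150z² + 0.1238z + -0.1540 = 0;  Δ = 0.6404;  z = -0.4552 or 0.3332 → z<0 root = -0.4552
x = -0.0596, y = -0.0247

(-0.0596, -0.0247, -0.4552)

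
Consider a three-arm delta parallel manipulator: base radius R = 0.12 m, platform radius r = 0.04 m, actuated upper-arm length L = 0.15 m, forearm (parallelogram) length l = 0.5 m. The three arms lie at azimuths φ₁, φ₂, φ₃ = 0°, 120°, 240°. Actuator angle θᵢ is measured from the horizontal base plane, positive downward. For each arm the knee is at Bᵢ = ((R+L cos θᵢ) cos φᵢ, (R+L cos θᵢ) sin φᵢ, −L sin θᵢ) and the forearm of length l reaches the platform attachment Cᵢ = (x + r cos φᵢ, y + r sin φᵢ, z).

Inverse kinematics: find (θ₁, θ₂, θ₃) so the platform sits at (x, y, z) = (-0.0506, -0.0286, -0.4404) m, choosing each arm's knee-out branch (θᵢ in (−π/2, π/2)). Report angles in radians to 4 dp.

φ1=0.0° → target in arm frame (-0.0506, -0.0286)
  A=0.1306, B=-0.4404, C=(l²−L²−A²−y'²−z²)/(2L)=0.0522
  γ=atan2(-0.4404,0.1306)=-1.2825;  ψ=arccos(0.1137)=1.4568;  θ1=γ+ψ≈0.1743
φ2=120.0° → target in arm frame (0.0005, 0.0581)
  A=0.0795, B=-0.4404, C=(l²−L²−A²−y'²−z²)/(2L)=0.0795
  √(A²+B²)=0.4475;  θ2 = -1.3923+1.3922 ≈ -0.0001
rotate P by −φ3: (0.0501, -0.0295, -0.4404)
  A cos θ + B sin θ = C:  0.0299·cos θ + -0.4404·sin θ = 0.1059
  γ=atan2(-0.4404,0.0299)=-1.5029;  ψ=arccos(0.2400)=1.3284;  θ3=γ+ψ≈-0.1745

θ₁ = 0.1743, θ₂ = -0.0001, θ₃ = -0.1745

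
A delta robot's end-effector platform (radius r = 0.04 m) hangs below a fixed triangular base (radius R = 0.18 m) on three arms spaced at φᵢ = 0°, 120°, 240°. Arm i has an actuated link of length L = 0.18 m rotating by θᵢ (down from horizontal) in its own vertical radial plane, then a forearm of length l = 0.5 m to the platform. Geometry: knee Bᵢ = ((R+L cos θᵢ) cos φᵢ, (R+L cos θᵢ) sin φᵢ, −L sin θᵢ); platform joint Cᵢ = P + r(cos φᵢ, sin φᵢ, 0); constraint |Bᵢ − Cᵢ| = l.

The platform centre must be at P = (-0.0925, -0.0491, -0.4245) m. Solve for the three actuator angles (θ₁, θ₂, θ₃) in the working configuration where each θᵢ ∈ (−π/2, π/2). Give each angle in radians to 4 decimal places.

θ₁ = 0.6107, θ₂ = 0.2615, θ₃ = -0.0873

arm 1 (φ=0.0°): x'=-0.0925, y'=-0.0491
  e−x'=0.2325;  (l²−L²−(e−x')²−y'²−z²)/2L = -0.0530
  γ=atan2(-0.4245,0.2325)=-1.0697;  ψ=arccos(-0.1094)=1.6804;  θ1=γ+ψ≈0.6107
rotate P by −φ2: (0.0037, 0.1047, -0.4245)
  A=0.1363, B=-0.4245, C=(l²−L²−A²−y'²−z²)/(2L)=0.0219
  √(A²+B²)=0.4458;  θ2 = -1.2602+1.5217 ≈ 0.2615
φ3=240.0° → target in arm frame (0.0888, -0.0556)
  e−x'=0.0512;  (l²−L²−(e−x')²−y'²−z²)/2L = 0.0880
  √(A²+B²)=0.4276;  θ3 = -1.4507+1.3634 ≈ -0.0873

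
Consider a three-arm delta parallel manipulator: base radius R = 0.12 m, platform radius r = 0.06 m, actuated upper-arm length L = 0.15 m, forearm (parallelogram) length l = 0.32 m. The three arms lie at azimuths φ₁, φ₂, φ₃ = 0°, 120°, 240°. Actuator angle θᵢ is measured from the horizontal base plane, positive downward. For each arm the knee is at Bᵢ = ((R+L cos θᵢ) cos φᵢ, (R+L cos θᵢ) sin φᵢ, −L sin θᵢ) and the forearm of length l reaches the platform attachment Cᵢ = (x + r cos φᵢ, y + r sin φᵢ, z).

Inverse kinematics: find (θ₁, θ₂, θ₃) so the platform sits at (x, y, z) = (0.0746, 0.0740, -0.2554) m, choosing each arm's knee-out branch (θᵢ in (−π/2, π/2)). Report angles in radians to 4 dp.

θ₁ = -0.1744, θ₂ = 0.0873, θ₃ = 0.6979

φ1=0.0° → target in arm frame (0.0746, 0.0740)
  A cos θ + B sin θ = C:  -0.0146·cos θ + -0.2554·sin θ = 0.0299
  θ1 = atan2(B,A) + arccos(C/0.2558) = -0.1744
rotate P by −φ2: (0.0268, -0.1016, -0.2554)
  e−x'=0.0332;  (l²−L²−(e−x')²−y'²−z²)/2L = 0.0108
  θ2 = atan2(B,A) + arccos(C/0.2576) = 0.0873
rotate P by −φ3: (-0.1014, 0.0276, -0.2554)
  e−x'=0.1614;  (l²−L²−(e−x')²−y'²−z²)/2L = -0.0405
  θ3 = atan2(B,A) + arccos(C/0.3021) = 0.6979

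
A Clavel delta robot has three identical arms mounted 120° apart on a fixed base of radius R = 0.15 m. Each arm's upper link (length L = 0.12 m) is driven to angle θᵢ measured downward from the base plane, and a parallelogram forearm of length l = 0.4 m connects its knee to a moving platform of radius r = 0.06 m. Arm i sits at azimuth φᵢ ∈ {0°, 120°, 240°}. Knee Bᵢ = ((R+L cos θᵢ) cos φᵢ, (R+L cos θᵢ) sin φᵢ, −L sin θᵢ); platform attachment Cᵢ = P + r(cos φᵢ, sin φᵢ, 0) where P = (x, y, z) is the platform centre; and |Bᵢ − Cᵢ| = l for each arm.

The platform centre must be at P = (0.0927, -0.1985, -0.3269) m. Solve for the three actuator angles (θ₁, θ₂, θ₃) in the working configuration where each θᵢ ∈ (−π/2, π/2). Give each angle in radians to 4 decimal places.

φ1=0.0° → target in arm frame (0.0927, -0.1985)
  e−x'=-0.0027;  (l²−L²−(e−x')²−y'²−z²)/2L = -0.0028
  θ1 = atan2(B,A) + arccos(C/0.3269) = 0.0003
φ2=120.0° → target in arm frame (-0.2183, 0.0190)
  A=0.3083, B=-0.3269, C=(l²−L²−A²−y'²−z²)/(2L)=-0.2360
  √(A²+B²)=0.4493;  θ2 = -0.8147+2.1239 ≈ 1.3091
rotate P by −φ3: (0.1256, 0.1795, -0.3269)
  A=-0.0356, B=-0.3269, C=(l²−L²−A²−y'²−z²)/(2L)=0.0218
  √(A²+B²)=0.3288;  θ3 = -1.6791+1.5043 ≈ -0.1748

θ₁ = 0.0003, θ₂ = 1.3091, θ₃ = -0.1748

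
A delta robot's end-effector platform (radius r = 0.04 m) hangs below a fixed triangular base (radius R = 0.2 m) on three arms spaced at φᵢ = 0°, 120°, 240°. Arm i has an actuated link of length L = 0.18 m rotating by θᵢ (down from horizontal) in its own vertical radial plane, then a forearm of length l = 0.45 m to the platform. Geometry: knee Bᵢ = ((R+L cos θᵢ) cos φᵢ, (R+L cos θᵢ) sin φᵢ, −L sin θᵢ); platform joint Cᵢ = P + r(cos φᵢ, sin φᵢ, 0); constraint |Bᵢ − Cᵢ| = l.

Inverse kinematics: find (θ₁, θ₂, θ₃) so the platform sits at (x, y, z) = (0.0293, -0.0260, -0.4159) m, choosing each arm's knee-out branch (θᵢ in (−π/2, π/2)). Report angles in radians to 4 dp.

θ₁ = 0.4363, θ₂ = 0.6983, θ₃ = 0.5240

φ1=0.0° → target in arm frame (0.0293, -0.0260)
  e−x'=0.1307;  (l²−L²−(e−x')²−y'²−z²)/2L = -0.0573
  √(A²+B²)=0.4360;  θ1 = -1.2663+1.7026 ≈ 0.4363
rotate P by −φ2: (-0.0372, -0.0124, -0.4159)
  e−x'=0.1972;  (l²−L²−(e−x')²−y'²−z²)/2L = -0.1164
  γ=atan2(-0.4159,0.1972)=-1.1281;  ψ=arccos(-0.2529)=1.8264;  θ2=γ+ψ≈0.6983
arm 3 (φ=240.0°): x'=0.0079, y'=0.0384
  e−x'=0.1521;  (l²−L²−(e−x')²−y'²−z²)/2L = -0.0764
  γ=atan2(-0.4159,0.1521)=-1.2201;  ψ=arccos(-0.1724)=1.7441;  θ3=γ+ψ≈0.5240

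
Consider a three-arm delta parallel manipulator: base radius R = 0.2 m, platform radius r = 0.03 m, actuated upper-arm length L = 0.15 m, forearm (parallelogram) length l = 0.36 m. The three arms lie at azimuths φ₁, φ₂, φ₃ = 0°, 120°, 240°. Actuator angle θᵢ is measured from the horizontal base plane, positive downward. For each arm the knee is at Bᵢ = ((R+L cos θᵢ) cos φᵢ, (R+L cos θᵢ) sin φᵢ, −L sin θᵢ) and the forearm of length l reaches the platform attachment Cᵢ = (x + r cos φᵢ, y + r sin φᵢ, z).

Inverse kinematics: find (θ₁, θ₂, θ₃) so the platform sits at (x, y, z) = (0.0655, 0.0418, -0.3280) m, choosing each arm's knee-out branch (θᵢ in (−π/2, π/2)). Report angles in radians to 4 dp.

arm 1 (φ=0.0°): x'=0.0655, y'=0.0418
  A=0.1045, B=-0.3280, C=(l²−L²−A²−y'²−z²)/(2L)=-0.0438
  √(A²+B²)=0.3442;  θ1 = -1.2624+1.6985 ≈ 0.4361
rotate P by −φ2: (0.0034, -0.0776, -0.3280)
  e−x'=0.1666;  (l²−L²−(e−x')²−y'²−z²)/2L = -0.1142
  γ=atan2(-0.3280,0.1666)=-1.1009;  ψ=arccos(-0.3103)=1.8863;  θ2=γ+ψ≈0.7854
rotate P by −φ3: (-0.0689, 0.0358, -0.3280)
  A=0.2389, B=-0.3280, C=(l²−L²−A²−y'²−z²)/(2L)=-0.1962
  √(A²+B²)=0.4058;  θ3 = -0.9412+2.0755 ≈ 1.1343

θ₁ = 0.4361, θ₂ = 0.7854, θ₃ = 1.1343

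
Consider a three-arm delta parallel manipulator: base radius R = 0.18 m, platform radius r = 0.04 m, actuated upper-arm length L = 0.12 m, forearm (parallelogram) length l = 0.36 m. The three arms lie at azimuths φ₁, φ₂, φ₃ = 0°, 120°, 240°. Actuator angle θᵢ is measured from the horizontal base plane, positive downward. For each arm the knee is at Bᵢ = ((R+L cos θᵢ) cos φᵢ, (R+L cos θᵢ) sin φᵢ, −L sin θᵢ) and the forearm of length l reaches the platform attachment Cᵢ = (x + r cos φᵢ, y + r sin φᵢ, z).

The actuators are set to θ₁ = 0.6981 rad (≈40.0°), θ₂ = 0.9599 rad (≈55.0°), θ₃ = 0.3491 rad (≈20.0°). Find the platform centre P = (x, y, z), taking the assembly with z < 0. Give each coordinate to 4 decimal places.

(-0.0034, -0.0642, -0.3419)

arm 1 at φ=0.0°: (R−r)+L cos θ1 = 0.2319;  S1 = (0.2319, 0.0000, -0.0771)
arm 2 at φ=120.0°: (R−r)+L cos θ2 = 0.2088;  S2 = (-0.1044, 0.1809, -0.0983)
arm 3 at φ=240.0°: (R−r)+L cos θ3 = 0.2528;  S3 = (-0.1264, -0.2189, -0.0410)
eliminate P² terms by subtracting sphere 1 from 2 and 3
[-0.6727 0.3617 -0.0423]·P = -0.0065;  [-0.7166 -0.4378 0.0722]·P = 0.0058
det = 0.5537;  x = 0.0013+0.0137z,  y = -0.0155+0.1425z
sphere 1 gives Az²+Bz+C=0 with A=1.0205, B=0.1436, C=-0.0702;  B²−4AC=0.3073;  roots -0.3419, 0.2013;  negative root z = -0.3419
x = -0.0034, y = -0.0642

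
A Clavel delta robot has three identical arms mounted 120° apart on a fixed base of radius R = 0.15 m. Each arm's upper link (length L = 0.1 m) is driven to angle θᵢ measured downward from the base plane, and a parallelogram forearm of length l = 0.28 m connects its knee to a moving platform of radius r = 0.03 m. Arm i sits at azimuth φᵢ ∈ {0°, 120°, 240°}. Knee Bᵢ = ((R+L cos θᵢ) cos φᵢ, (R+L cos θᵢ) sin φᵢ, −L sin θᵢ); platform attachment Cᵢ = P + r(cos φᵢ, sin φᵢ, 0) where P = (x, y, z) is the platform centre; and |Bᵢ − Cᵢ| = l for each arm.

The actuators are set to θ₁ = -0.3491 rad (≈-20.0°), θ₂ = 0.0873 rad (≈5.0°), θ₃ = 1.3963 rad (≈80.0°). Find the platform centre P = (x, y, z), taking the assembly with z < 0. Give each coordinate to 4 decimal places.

(0.0811, 0.0984, -0.1918)

φ1=0.0°: virtual centre (0.2140, 0.0000, 0.0342), radius l
O2 = (0.2196·cos120.0°, 0.2196·sin120.0°, -0.0087) = (-0.1098, 0.1902, -0.0087)
φ3=240.0°: virtual centre (-0.0687, -0.1190, -0.0985), radius l
subtract pairs → two planes through P
[-0.6476 0.3804 -0.0858]·P = 0.0014;  [-0.5653 -0.2379 -0.2654]·P = -0.0184
Cramer: x(z) = 0.0181-0.3288z;  y(z) = 0.0343-0.3341z
sphere 1 gives Az²+Bz+C=0 with A=1.2197, B=0.0375, C=-0.0377;  B²−4AC=0.1852;  roots -0.1918, 0.1611;  negative root z = -0.1918
x = 0.0811, y = 0.0984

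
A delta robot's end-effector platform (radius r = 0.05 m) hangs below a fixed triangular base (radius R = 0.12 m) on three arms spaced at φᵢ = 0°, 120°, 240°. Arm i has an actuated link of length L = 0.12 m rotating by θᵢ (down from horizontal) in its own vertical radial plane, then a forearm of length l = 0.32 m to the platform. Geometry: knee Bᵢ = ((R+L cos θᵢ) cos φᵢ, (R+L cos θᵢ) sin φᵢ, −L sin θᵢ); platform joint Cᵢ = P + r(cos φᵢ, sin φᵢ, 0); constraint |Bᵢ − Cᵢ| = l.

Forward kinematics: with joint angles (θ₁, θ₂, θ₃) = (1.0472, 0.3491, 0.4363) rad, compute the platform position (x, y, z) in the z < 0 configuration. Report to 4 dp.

S1 = (0.1300·cos0.0°, 0.1300·sin0.0°, -0.1039) = (0.1300, 0.0000, -0.1039)
arm 2 at φ=120.0°: (R−r)+L cos θ2 = 0.1828;  S2 = (-0.0914, 0.1583, -0.0410)
arm 3 at φ=240.0°: (R−r)+L cos θ3 = 0.1788;  S3 = (-0.0894, -0.1548, -0.0507)
eliminate P² terms by subtracting sphere 1 from 2 and 3
linear system: -0.4428x+0.3166y = 0.0074−0.1258z; -0.4388x+-0.3096y = 0.0068−0.1064z
det = 0.2760;  x = -0.0161+0.2632z,  y = 0.0008+-0.0292z
sphere 1 gives Az²+Bz+C=0 with A=1.0701, B=0.1309, C=-0.0702;  B²−4AC=0.3178;  roots -0.3246, 0.2023;  negative root z = -0.3246
x = -0.1015, y = 0.0103

(-0.1015, 0.0103, -0.3246)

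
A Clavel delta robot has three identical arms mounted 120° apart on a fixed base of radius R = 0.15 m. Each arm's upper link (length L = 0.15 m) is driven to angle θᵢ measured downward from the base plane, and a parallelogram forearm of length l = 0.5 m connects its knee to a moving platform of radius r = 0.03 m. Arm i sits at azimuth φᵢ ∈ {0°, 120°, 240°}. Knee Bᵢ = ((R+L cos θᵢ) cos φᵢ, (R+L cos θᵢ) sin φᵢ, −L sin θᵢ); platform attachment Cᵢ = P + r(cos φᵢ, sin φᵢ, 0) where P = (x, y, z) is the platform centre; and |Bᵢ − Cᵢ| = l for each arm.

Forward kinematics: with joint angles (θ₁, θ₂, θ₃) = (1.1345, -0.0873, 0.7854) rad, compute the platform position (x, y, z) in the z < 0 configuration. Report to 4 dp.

(-0.1557, 0.1367, -0.4771)

S1 = (0.1834·cos0.0°, 0.1834·sin0.0°, -0.1359) = (0.1834, 0.0000, -0.1359)
φ2=120.0°: virtual centre (-0.1347, 0.2333, 0.0131), radius l
φ3=240.0°: virtual centre (-0.1130, -0.1958, -0.1061), radius l
|S₂|²−|S₁|² = 0.0206;  |S₃|²−|S₁|² = 0.0102
linear system: -0.6362x+0.4667y = 0.0206−0.2981z; -0.5928x+-0.3916y = 0.0102−0.0598z
det = 0.5258;  x = -0.0245+0.2750z,  y = 0.0109+-0.2638z
into |P−S₁|² = l²: 1.1452z² + 0.1518z + -0.1882 = 0;  Δ = 0.8851;  z = -0.4771 or 0.3445 → z<0 root = -0.4771
x = -0.1557, y = 0.1367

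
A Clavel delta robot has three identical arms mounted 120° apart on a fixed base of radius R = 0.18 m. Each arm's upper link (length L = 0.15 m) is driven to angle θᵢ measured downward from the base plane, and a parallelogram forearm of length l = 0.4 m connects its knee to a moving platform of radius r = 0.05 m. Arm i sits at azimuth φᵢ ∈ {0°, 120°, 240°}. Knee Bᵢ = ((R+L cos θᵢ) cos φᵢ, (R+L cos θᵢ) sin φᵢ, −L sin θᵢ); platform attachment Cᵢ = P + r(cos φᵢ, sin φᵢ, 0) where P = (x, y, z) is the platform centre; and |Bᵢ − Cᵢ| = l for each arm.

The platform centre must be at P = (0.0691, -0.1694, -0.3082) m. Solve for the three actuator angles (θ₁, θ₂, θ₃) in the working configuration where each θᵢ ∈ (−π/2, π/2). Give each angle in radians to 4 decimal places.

θ₁ = 0.0876, θ₂ = 1.2220, θ₃ = -0.1742

arm 1 (φ=0.0°): x'=0.0691, y'=-0.1694
  e−x'=0.0609;  (l²−L²−(e−x')²−y'²−z²)/2L = 0.0337
  θ1 = atan2(B,A) + arccos(C/0.3142) = 0.0876
φ2=120.0° → target in arm frame (-0.1813, 0.0249)
  A=0.3113, B=-0.3082, C=(l²−L²−A²−y'²−z²)/(2L)=-0.1833
  γ=atan2(-0.3082,0.3113)=-0.7805;  ψ=arccos(-0.4184)=2.0025;  θ2=γ+ψ≈1.2220
φ3=240.0° → target in arm frame (0.1122, 0.1445)
  e−x'=0.0178;  (l²−L²−(e−x')²−y'²−z²)/2L = 0.0710
  √(A²+B²)=0.3087;  θ3 = -1.5130+1.3387 ≈ -0.1742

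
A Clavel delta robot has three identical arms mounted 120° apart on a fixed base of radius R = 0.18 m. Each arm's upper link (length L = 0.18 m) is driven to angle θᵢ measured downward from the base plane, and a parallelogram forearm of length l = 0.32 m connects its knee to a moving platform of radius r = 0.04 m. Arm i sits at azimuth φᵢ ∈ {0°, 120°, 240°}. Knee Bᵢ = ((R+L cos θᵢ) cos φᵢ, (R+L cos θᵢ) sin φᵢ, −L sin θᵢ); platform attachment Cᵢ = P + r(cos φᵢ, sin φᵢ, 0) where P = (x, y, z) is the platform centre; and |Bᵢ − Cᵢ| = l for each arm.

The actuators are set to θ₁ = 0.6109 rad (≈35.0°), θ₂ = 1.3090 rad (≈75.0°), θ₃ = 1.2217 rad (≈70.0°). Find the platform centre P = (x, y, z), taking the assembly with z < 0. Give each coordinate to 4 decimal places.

arm 1 at φ=0.0°: ρ1 = 0.2874;  S1 = (0.2874, 0.0000, -0.1032)
arm 2 at φ=120.0°: ρ2 = 0.1866;  S2 = (-0.0933, 0.1616, -0.1739)
arm 3 at φ=240.0°: ρ3 = 0.2016;  S3 = (-0.1008, -0.1746, -0.1691)
subtract pairs → two planes through P
plane₁₂: -0.7615x+0.3232y+-0.1412z = -0.0282
det = 0.5168;  x = 0.0341+-0.1778z,  y = -0.0070+0.0180z
quadratic in z: (1.0319)z²+(0.2963)z+(-0.0275)=0, √Δ=0.4488 → z ∈ {-0.3610, 0.0739}; z = -0.3610 (taking z<0)
x = 0.0983, y = -0.0135

(0.0983, -0.0135, -0.3610)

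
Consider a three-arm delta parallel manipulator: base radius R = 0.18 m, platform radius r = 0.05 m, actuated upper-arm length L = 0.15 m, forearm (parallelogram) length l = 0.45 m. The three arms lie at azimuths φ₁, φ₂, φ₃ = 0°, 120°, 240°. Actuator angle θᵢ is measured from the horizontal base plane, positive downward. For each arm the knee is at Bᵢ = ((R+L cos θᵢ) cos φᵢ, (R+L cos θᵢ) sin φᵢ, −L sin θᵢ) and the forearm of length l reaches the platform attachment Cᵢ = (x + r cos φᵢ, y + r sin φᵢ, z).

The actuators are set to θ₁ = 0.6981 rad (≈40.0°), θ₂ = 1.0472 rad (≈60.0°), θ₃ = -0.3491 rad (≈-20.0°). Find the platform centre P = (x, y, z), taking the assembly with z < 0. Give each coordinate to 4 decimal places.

O1 = (0.2449·cos0.0°, 0.2449·sin0.0°, -0.0964) = (0.2449, 0.0000, -0.0964)
arm 2 at φ=120.0°: ρ2 = 0.2050;  O2 = (-0.1025, 0.1775, -0.1299)
O3 = (0.2710·cos240.0°, 0.2710·sin240.0°, 0.0513) = (-0.1355, -0.2347, 0.0513)
|O₂|²−|O₁|² = -0.0104;  |O₃|²−|O₁|² = 0.0068
plane₁₂: -0.6948x+0.3551y+-0.0670z = -0.0104
Cramer: x(z) = 0.0041+0.1232z;  y(z) = -0.0211+0.4298z
sphere 1 gives Az²+Bz+C=0 with A=1.1999, B=0.1153, C=-0.1348;  B²−4AC=0.6602;  roots -0.3866, 0.2905;  negative root z = -0.3866
x = -0.0435, y = -0.1873

(-0.0435, -0.1873, -0.3866)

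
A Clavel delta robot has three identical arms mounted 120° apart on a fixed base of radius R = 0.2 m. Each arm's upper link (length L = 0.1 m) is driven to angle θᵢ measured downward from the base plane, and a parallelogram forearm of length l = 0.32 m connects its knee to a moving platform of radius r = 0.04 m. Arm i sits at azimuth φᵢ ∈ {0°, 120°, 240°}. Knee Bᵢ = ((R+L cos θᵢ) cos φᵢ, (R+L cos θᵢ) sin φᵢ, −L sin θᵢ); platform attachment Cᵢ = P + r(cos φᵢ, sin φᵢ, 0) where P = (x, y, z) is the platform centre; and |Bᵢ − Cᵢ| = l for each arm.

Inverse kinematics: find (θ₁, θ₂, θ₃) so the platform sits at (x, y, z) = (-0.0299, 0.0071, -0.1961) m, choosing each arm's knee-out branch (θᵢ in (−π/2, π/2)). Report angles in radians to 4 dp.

φ1=0.0° → target in arm frame (-0.0299, 0.0071)
  A=0.1899, B=-0.1961, C=(l²−L²−A²−y'²−z²)/(2L)=0.0892
  γ=atan2(-0.1961,0.1899)=-0.8015;  ψ=arccos(0.3266)=1.2381;  θ1=γ+ψ≈0.4366
arm 2 (φ=120.0°): x'=0.0211, y'=0.0223
  e−x'=0.1389;  (l²−L²−(e−x')²−y'²−z²)/2L = 0.1708
  γ=atan2(-0.1961,0.1389)=-0.9545;  ψ=arccos(0.7106)=0.7805;  θ2=γ+ψ≈-0.1740
rotate P by −φ3: (0.0088, -0.0294, -0.1961)
  A cos θ + B sin θ = C:  0.1512·cos θ + -0.1961·sin θ = 0.1511
  √(A²+B²)=0.2476;  θ3 = -0.9140+0.9146 ≈ 0.0006

θ₁ = 0.4366, θ₂ = -0.1740, θ₃ = 0.0006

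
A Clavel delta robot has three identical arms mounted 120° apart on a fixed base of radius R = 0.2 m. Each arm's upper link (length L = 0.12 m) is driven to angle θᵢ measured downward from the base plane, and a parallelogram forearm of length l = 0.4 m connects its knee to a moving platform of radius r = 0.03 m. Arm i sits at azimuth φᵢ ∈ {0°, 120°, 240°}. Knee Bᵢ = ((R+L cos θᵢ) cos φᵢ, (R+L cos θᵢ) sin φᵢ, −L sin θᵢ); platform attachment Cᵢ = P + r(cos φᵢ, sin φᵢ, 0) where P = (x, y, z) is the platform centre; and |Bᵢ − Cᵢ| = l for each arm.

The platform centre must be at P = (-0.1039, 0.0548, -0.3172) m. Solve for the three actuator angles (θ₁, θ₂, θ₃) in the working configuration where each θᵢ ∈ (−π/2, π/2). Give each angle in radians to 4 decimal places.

rotate P by −φ1: (-0.1039, 0.0548, -0.3172)
  A cos θ + B sin θ = C:  0.2739·cos θ + -0.3172·sin θ = -0.1377
  θ1 = atan2(B,A) + arccos(C/0.4191) = 1.0470
arm 2 (φ=120.0°): x'=0.0994, y'=0.0626
  A=0.0706, B=-0.3172, C=(l²−L²−A²−y'²−z²)/(2L)=0.1504
  γ=atan2(-0.3172,0.0706)=-1.3518;  ψ=arccos(0.4627)=1.0898;  θ2=γ+ψ≈-0.2620
φ3=240.0° → target in arm frame (0.0045, -0.1174)
  A cos θ + B sin θ = C:  0.1655·cos θ + -0.3172·sin θ = 0.0159
  √(A²+B²)=0.3578;  θ3 = -1.0899+1.5264 ≈ 0.4365

θ₁ = 1.0470, θ₂ = -0.2620, θ₃ = 0.4365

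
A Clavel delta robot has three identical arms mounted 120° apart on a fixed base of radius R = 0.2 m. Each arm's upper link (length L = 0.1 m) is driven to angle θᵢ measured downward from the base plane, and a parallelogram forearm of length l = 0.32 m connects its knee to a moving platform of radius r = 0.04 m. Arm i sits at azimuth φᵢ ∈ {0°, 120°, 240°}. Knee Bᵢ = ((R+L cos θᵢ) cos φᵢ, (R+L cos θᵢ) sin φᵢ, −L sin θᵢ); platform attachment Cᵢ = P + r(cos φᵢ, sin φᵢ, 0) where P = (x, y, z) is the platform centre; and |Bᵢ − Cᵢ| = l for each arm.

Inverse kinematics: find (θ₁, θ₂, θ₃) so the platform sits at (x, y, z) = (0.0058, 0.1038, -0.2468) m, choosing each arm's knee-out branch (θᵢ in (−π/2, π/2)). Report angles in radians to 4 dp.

arm 1 (φ=0.0°): x'=0.0058, y'=0.1038
  e−x'=0.1542;  (l²−L²−(e−x')²−y'²−z²)/2L = -0.0153
  θ1 = atan2(B,A) + arccos(C/0.2910) = 0.6111
φ2=120.0° → target in arm frame (0.0870, -0.0569)
  A cos θ + B sin θ = C:  0.0730·cos θ + -0.2468·sin θ = 0.1146
  θ2 = atan2(B,A) + arccos(C/0.2574) = -0.1739
arm 3 (φ=240.0°): x'=-0.0928, y'=-0.0469
  e−x'=0.2528;  (l²−L²−(e−x')²−y'²−z²)/2L = -0.1731
  θ3 = atan2(B,A) + arccos(C/0.3533) = 1.3093

θ₁ = 0.6111, θ₂ = -0.1739, θ₃ = 1.3093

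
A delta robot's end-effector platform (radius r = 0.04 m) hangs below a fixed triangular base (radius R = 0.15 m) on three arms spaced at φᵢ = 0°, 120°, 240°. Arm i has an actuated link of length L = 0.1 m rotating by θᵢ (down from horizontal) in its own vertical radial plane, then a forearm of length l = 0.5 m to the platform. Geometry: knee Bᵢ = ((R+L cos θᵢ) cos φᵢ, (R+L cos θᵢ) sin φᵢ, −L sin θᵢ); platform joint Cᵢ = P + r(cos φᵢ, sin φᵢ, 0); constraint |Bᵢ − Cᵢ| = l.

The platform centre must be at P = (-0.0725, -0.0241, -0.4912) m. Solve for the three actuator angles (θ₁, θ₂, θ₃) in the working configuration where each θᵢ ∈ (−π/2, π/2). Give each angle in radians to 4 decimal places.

arm 1 (φ=0.0°): x'=-0.0725, y'=-0.0241
  e−x'=0.1825;  (l²−L²−(e−x')²−y'²−z²)/2L = -0.1758
  √(A²+B²)=0.5240;  θ1 = -1.2151+1.9130 ≈ 0.6979
rotate P by −φ2: (0.0154, 0.0748, -0.4912)
  e−x'=0.0946;  (l²−L²−(e−x')²−y'²−z²)/2L = -0.0792
  γ=atan2(-0.4912,0.0946)=-1.3805;  ψ=arccos(-0.1582)=1.7297;  θ2=γ+ψ≈0.3492
rotate P by −φ3: (0.0571, -0.0507, -0.4912)
  A cos θ + B sin θ = C:  0.0529·cos θ + -0.4912·sin θ = -0.0332
  θ3 = atan2(B,A) + arccos(C/0.4940) = 0.1746

θ₁ = 0.6979, θ₂ = 0.3492, θ₃ = 0.1746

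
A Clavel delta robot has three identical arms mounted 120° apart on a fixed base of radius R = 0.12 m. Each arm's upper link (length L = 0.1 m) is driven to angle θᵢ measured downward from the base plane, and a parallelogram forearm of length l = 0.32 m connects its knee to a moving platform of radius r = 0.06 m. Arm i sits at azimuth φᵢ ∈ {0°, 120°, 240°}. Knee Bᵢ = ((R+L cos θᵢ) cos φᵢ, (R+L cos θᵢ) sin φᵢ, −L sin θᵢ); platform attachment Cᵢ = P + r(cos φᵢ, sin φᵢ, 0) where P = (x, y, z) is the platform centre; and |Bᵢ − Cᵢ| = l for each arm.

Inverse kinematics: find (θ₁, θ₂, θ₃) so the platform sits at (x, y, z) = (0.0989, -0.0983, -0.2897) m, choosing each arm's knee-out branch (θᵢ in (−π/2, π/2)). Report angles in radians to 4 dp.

arm 1 (φ=0.0°): x'=0.0989, y'=-0.0983
  e−x'=-0.0389;  (l²−L²−(e−x')²−y'²−z²)/2L = -0.0135
  √(A²+B²)=0.2923;  θ1 = -1.7043+1.6170 ≈ -0.0872
arm 2 (φ=120.0°): x'=-0.1346, y'=-0.0365
  A=0.1946, B=-0.2897, C=(l²−L²−A²−y'²−z²)/(2L)=-0.1536
  γ=atan2(-0.2897,0.1946)=-0.9793;  ψ=arccos(-0.4401)=2.0265;  θ2=γ+ψ≈1.0472
φ3=240.0° → target in arm frame (0.0357, 0.1348)
  A=0.0243, B=-0.2897, C=(l²−L²−A²−y'²−z²)/(2L)=-0.0514
  √(A²+B²)=0.2907;  θ3 = -1.4870+1.7487 ≈ 0.2616

θ₁ = -0.0872, θ₂ = 1.0472, θ₃ = 0.2616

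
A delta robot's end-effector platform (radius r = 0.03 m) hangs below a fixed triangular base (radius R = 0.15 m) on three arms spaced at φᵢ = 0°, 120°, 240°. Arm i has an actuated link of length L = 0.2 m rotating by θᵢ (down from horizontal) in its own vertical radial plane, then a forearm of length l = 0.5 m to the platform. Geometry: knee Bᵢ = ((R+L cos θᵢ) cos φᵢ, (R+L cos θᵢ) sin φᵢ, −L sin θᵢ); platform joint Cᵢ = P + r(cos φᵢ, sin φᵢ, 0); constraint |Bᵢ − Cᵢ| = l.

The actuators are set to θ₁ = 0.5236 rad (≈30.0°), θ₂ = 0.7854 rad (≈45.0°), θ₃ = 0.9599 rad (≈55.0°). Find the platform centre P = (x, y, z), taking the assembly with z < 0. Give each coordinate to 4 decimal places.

(0.0837, 0.0389, -0.5523)

O1 = (0.2932·cos0.0°, 0.2932·sin0.0°, -0.1000) = (0.2932, 0.0000, -0.1000)
arm 2 at φ=120.0°: e+L cos θ2 = 0.2614;  O2 = (-0.1307, 0.2264, -0.1414)
φ3=240.0°: virtual centre (-0.1174, -0.2033, -0.1638), radius l
subtract pairs → two planes through P
linear system: -0.8478x+0.4528y = -0.0076−-0.0828z; -0.8211x+-0.4065y = -0.0140−-0.1277z
Cramer: x(z) = 0.0132-0.1277z;  y(z) = 0.0079-0.0561z
quadratic in z: (1.0195)z²+(0.2706)z+(-0.1615)=0, √Δ=0.8555 → z ∈ {-0.5523, 0.2869}; z = -0.5523 (taking z<0)
x = 0.0837, y = 0.0389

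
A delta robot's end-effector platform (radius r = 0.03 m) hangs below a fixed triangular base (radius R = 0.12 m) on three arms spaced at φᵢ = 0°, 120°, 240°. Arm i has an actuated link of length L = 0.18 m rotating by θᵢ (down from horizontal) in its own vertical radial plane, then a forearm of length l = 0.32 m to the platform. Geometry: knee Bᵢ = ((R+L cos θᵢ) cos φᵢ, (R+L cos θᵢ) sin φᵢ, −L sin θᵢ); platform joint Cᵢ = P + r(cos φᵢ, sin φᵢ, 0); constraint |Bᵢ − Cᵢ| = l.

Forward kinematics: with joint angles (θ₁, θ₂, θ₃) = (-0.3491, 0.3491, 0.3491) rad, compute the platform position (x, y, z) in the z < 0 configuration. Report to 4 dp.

(0.0598, 0.0000, -0.1888)

φ1=0.0°: virtual centre (0.2591, 0.0000, 0.0616), radius l
arm 2 at φ=120.0°: e+L cos θ2 = 0.2591;  S2 = (-0.1296, 0.2244, -0.0616)
arm 3 at φ=240.0°: e+L cos θ3 = 0.2591;  S3 = (-0.1296, -0.2244, -0.0616)
eliminate P² terms by subtracting sphere 1 from 2 and 3
plane₁₂: -0.7774x+0.4488y+-0.2463z = 0.0000
Cramer: x(z) = 0.0000-0.3168z;  y(z) = 0.0000+0.0000z
sphere 1 gives Az²+Bz+C=0 with A=1.1004, B=0.0410, C=-0.0315;  B²−4AC=0.1401;  roots -0.1888, 0.1514;  negative root z = -0.1888
x = 0.0598, y = 0.0000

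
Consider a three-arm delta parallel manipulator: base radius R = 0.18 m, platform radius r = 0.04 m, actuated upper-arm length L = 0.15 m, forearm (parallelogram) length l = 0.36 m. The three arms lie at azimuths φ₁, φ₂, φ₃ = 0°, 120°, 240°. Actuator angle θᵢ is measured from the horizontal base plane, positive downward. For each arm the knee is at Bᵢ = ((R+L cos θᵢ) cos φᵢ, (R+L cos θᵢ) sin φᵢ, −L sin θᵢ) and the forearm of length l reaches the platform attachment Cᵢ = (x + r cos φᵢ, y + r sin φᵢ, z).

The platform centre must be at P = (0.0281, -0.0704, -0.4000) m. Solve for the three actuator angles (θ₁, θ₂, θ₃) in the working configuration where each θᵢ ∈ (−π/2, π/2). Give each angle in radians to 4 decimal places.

θ₁ = 0.8730, θ₂ = 1.3094, θ₃ = 0.7854

φ1=0.0° → target in arm frame (0.0281, -0.0704)
  A cos θ + B sin θ = C:  0.1119·cos θ + -0.4000·sin θ = -0.2346
  √(A²+B²)=0.4154;  θ1 = -1.2980+2.1710 ≈ 0.8730
φ2=120.0° → target in arm frame (-0.0750, 0.0109)
  A cos θ + B sin θ = C:  0.2150·cos θ + -0.4000·sin θ = -0.3308
  √(A²+B²)=0.4541;  θ2 = -1.0776+2.3869 ≈ 1.3094
φ3=240.0° → target in arm frame (0.0469, 0.0595)
  A cos θ + B sin θ = C:  0.0931·cos θ + -0.4000·sin θ = -0.2170
  θ3 = atan2(B,A) + arccos(C/0.4107) = 0.7854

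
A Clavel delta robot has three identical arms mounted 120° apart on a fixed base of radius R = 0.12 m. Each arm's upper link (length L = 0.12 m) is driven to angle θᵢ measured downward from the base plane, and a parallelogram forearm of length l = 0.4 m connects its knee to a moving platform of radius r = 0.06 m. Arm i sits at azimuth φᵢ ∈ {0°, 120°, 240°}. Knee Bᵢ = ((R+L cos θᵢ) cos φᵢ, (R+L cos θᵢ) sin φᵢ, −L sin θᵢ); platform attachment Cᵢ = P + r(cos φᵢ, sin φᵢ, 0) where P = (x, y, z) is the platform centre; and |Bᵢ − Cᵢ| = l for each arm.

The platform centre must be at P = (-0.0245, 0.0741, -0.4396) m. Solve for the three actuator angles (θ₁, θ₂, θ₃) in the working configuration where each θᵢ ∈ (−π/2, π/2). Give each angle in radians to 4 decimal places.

rotate P by −φ1: (-0.0245, 0.0741, -0.4396)
  A cos θ + B sin θ = C:  0.0845·cos θ + -0.4396·sin θ = -0.2512
  θ1 = atan2(B,A) + arccos(C/0.4476) = 0.7856
arm 2 (φ=120.0°): x'=0.0764, y'=-0.0158
  e−x'=-0.0164;  (l²−L²−(e−x')²−y'²−z²)/2L = -0.2007
  θ2 = atan2(B,A) + arccos(C/0.4399) = 0.4364
φ3=240.0° → target in arm frame (-0.0519, -0.0583)
  A=0.1119, B=-0.4396, C=(l²−L²−A²−y'²−z²)/(2L)=-0.2649
  θ3 = atan2(B,A) + arccos(C/0.4536) = 0.8728

θ₁ = 0.7856, θ₂ = 0.4364, θ₃ = 0.8728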